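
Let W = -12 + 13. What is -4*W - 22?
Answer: -26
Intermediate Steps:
W = 1
-4*W - 22 = -4*1 - 22 = -4 - 22 = -26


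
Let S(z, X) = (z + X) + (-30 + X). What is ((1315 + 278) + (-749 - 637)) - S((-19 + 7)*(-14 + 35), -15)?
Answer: 519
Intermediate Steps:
S(z, X) = -30 + z + 2*X (S(z, X) = (X + z) + (-30 + X) = -30 + z + 2*X)
((1315 + 278) + (-749 - 637)) - S((-19 + 7)*(-14 + 35), -15) = ((1315 + 278) + (-749 - 637)) - (-30 + (-19 + 7)*(-14 + 35) + 2*(-15)) = (1593 - 1386) - (-30 - 12*21 - 30) = 207 - (-30 - 252 - 30) = 207 - 1*(-312) = 207 + 312 = 519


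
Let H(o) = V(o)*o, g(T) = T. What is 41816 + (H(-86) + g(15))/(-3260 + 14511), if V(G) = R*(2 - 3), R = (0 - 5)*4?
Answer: 470470111/11251 ≈ 41816.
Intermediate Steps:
R = -20 (R = -5*4 = -20)
V(G) = 20 (V(G) = -20*(2 - 3) = -20*(-1) = 20)
H(o) = 20*o
41816 + (H(-86) + g(15))/(-3260 + 14511) = 41816 + (20*(-86) + 15)/(-3260 + 14511) = 41816 + (-1720 + 15)/11251 = 41816 - 1705*1/11251 = 41816 - 1705/11251 = 470470111/11251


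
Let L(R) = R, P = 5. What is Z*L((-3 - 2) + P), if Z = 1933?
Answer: 0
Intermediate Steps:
Z*L((-3 - 2) + P) = 1933*((-3 - 2) + 5) = 1933*(-5 + 5) = 1933*0 = 0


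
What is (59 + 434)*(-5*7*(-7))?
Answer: 120785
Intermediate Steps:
(59 + 434)*(-5*7*(-7)) = 493*(-35*(-7)) = 493*245 = 120785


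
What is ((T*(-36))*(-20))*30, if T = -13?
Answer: -280800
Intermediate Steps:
((T*(-36))*(-20))*30 = (-13*(-36)*(-20))*30 = (468*(-20))*30 = -9360*30 = -280800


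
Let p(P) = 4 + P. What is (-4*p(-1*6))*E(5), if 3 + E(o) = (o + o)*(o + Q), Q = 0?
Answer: 376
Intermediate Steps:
E(o) = -3 + 2*o**2 (E(o) = -3 + (o + o)*(o + 0) = -3 + (2*o)*o = -3 + 2*o**2)
(-4*p(-1*6))*E(5) = (-4*(4 - 1*6))*(-3 + 2*5**2) = (-4*(4 - 6))*(-3 + 2*25) = (-4*(-2))*(-3 + 50) = 8*47 = 376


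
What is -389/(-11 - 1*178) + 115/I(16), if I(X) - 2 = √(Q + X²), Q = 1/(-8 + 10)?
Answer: 21901/19089 + 69*√114/101 ≈ 8.4416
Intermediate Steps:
Q = ½ (Q = 1/2 = ½ ≈ 0.50000)
I(X) = 2 + √(½ + X²)
-389/(-11 - 1*178) + 115/I(16) = -389/(-11 - 1*178) + 115/(2 + √(2 + 4*16²)/2) = -389/(-11 - 178) + 115/(2 + √(2 + 4*256)/2) = -389/(-189) + 115/(2 + √(2 + 1024)/2) = -389*(-1/189) + 115/(2 + √1026/2) = 389/189 + 115/(2 + (3*√114)/2) = 389/189 + 115/(2 + 3*√114/2)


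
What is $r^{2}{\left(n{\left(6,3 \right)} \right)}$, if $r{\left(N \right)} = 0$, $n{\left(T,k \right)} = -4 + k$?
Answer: $0$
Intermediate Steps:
$r^{2}{\left(n{\left(6,3 \right)} \right)} = 0^{2} = 0$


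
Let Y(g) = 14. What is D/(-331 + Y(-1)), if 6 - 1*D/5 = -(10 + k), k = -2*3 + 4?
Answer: -70/317 ≈ -0.22082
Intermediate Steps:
k = -2 (k = -6 + 4 = -2)
D = 70 (D = 30 - (-5)*(10 - 2) = 30 - (-5)*8 = 30 - 5*(-8) = 30 + 40 = 70)
D/(-331 + Y(-1)) = 70/(-331 + 14) = 70/(-317) = -1/317*70 = -70/317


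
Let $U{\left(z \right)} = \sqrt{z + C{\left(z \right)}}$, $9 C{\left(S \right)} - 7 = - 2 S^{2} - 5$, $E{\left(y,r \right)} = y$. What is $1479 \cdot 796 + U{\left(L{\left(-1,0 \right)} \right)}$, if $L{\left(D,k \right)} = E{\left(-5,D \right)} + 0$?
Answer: $1177284 + \frac{i \sqrt{93}}{3} \approx 1.1773 \cdot 10^{6} + 3.2146 i$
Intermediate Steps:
$C{\left(S \right)} = \frac{2}{9} - \frac{2 S^{2}}{9}$ ($C{\left(S \right)} = \frac{7}{9} + \frac{- 2 S^{2} - 5}{9} = \frac{7}{9} + \frac{-5 - 2 S^{2}}{9} = \frac{7}{9} - \left(\frac{5}{9} + \frac{2 S^{2}}{9}\right) = \frac{2}{9} - \frac{2 S^{2}}{9}$)
$L{\left(D,k \right)} = -5$ ($L{\left(D,k \right)} = -5 + 0 = -5$)
$U{\left(z \right)} = \sqrt{\frac{2}{9} + z - \frac{2 z^{2}}{9}}$ ($U{\left(z \right)} = \sqrt{z - \left(- \frac{2}{9} + \frac{2 z^{2}}{9}\right)} = \sqrt{\frac{2}{9} + z - \frac{2 z^{2}}{9}}$)
$1479 \cdot 796 + U{\left(L{\left(-1,0 \right)} \right)} = 1479 \cdot 796 + \frac{\sqrt{2 - 2 \left(-5\right)^{2} + 9 \left(-5\right)}}{3} = 1177284 + \frac{\sqrt{2 - 50 - 45}}{3} = 1177284 + \frac{\sqrt{-93}}{3} = 1177284 + \frac{i \sqrt{93}}{3}$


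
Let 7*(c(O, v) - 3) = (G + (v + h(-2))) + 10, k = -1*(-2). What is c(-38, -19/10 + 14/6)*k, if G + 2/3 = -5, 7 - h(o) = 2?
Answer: 923/105 ≈ 8.7905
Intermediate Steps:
h(o) = 5 (h(o) = 7 - 1*2 = 7 - 2 = 5)
G = -17/3 (G = -2/3 - 5 = -17/3 ≈ -5.6667)
k = 2
c(O, v) = 13/3 + v/7 (c(O, v) = 3 + ((-17/3 + (v + 5)) + 10)/7 = 3 + ((-17/3 + (5 + v)) + 10)/7 = 3 + ((-2/3 + v) + 10)/7 = 3 + (28/3 + v)/7 = 3 + (4/3 + v/7) = 13/3 + v/7)
c(-38, -19/10 + 14/6)*k = (13/3 + (-19/10 + 14/6)/7)*2 = (13/3 + (-19*1/10 + 14*(1/6))/7)*2 = (13/3 + (-19/10 + 7/3)/7)*2 = (13/3 + (1/7)*(13/30))*2 = (13/3 + 13/210)*2 = (923/210)*2 = 923/105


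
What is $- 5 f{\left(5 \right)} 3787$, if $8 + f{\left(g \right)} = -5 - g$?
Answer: $340830$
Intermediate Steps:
$f{\left(g \right)} = -13 - g$ ($f{\left(g \right)} = -8 - \left(5 + g\right) = -13 - g$)
$- 5 f{\left(5 \right)} 3787 = - 5 \left(-13 - 5\right) 3787 = \left(-5\right) \left(-18\right) 3787 = 90 \cdot 3787 = 340830$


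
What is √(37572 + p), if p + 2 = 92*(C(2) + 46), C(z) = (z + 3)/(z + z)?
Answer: √41917 ≈ 204.74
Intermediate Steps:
C(z) = (3 + z)/(2*z) (C(z) = (3 + z)/((2*z)) = (3 + z)*(1/(2*z)) = (3 + z)/(2*z))
p = 4345 (p = -2 + 92*((½)*(3 + 2)/2 + 46) = -2 + 92*((½)*(½)*5 + 46) = -2 + 92*(5/4 + 46) = -2 + 92*(189/4) = -2 + 4347 = 4345)
√(37572 + p) = √(37572 + 4345) = √41917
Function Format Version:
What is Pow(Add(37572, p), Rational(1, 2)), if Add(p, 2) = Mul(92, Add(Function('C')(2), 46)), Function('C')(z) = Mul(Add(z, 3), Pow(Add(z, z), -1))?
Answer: Pow(41917, Rational(1, 2)) ≈ 204.74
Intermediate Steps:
Function('C')(z) = Mul(Rational(1, 2), Pow(z, -1), Add(3, z)) (Function('C')(z) = Mul(Add(3, z), Pow(Mul(2, z), -1)) = Mul(Add(3, z), Mul(Rational(1, 2), Pow(z, -1))) = Mul(Rational(1, 2), Pow(z, -1), Add(3, z)))
p = 4345 (p = Add(-2, Mul(92, Add(Mul(Rational(1, 2), Pow(2, -1), Add(3, 2)), 46))) = Add(-2, Mul(92, Add(Mul(Rational(1, 2), Rational(1, 2), 5), 46))) = Add(-2, Mul(92, Add(Rational(5, 4), 46))) = Add(-2, Mul(92, Rational(189, 4))) = Add(-2, 4347) = 4345)
Pow(Add(37572, p), Rational(1, 2)) = Pow(Add(37572, 4345), Rational(1, 2)) = Pow(41917, Rational(1, 2))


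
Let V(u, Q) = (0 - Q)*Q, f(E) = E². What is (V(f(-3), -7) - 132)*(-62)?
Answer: 11222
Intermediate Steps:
V(u, Q) = -Q² (V(u, Q) = (-Q)*Q = -Q²)
(V(f(-3), -7) - 132)*(-62) = (-1*(-7)² - 132)*(-62) = (-1*49 - 132)*(-62) = (-49 - 132)*(-62) = -181*(-62) = 11222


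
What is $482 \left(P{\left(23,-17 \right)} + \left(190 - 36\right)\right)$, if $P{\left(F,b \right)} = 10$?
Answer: $79048$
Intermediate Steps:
$482 \left(P{\left(23,-17 \right)} + \left(190 - 36\right)\right) = 482 \left(10 + \left(190 - 36\right)\right) = 482 \left(10 + 154\right) = 482 \cdot 164 = 79048$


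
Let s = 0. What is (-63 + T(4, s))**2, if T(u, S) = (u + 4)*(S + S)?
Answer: 3969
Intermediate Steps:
T(u, S) = 2*S*(4 + u) (T(u, S) = (4 + u)*(2*S) = 2*S*(4 + u))
(-63 + T(4, s))**2 = (-63 + 2*0*(4 + 4))**2 = (-63 + 2*0*8)**2 = (-63 + 0)**2 = (-63)**2 = 3969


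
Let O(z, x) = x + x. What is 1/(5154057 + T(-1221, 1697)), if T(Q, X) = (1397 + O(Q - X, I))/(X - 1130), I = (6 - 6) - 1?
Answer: 63/324705746 ≈ 1.9402e-7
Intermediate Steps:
I = -1 (I = 0 - 1 = -1)
O(z, x) = 2*x
T(Q, X) = 1395/(-1130 + X) (T(Q, X) = (1397 + 2*(-1))/(X - 1130) = (1397 - 2)/(-1130 + X) = 1395/(-1130 + X))
1/(5154057 + T(-1221, 1697)) = 1/(5154057 + 1395/(-1130 + 1697)) = 1/(5154057 + 1395/567) = 1/(5154057 + 1395*(1/567)) = 1/(5154057 + 155/63) = 1/(324705746/63) = 63/324705746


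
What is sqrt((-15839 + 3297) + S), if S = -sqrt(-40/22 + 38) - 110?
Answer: sqrt(-1530892 - 11*sqrt(4378))/11 ≈ 112.51*I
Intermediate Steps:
S = -110 - sqrt(4378)/11 (S = -sqrt(-40*1/22 + 38) - 110 = -sqrt(-20/11 + 38) - 110 = -sqrt(398/11) - 110 = -sqrt(4378)/11 - 110 = -110 - sqrt(4378)/11 ≈ -116.02)
sqrt((-15839 + 3297) + S) = sqrt((-15839 + 3297) + (-110 - sqrt(4378)/11)) = sqrt(-12542 + (-110 - sqrt(4378)/11)) = sqrt(-12652 - sqrt(4378)/11)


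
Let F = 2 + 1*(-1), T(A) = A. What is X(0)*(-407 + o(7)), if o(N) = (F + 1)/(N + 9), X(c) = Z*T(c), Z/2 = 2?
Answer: 0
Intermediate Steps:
Z = 4 (Z = 2*2 = 4)
X(c) = 4*c
F = 1 (F = 2 - 1 = 1)
o(N) = 2/(9 + N) (o(N) = (1 + 1)/(N + 9) = 2/(9 + N))
X(0)*(-407 + o(7)) = (4*0)*(-407 + 2/(9 + 7)) = 0*(-407 + 2/16) = 0*(-407 + 2*(1/16)) = 0*(-407 + ⅛) = 0*(-3255/8) = 0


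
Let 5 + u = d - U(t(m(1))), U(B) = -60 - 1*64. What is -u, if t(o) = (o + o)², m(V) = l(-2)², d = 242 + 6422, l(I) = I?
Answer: -6783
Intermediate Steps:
d = 6664
m(V) = 4 (m(V) = (-2)² = 4)
t(o) = 4*o² (t(o) = (2*o)² = 4*o²)
U(B) = -124 (U(B) = -60 - 64 = -124)
u = 6783 (u = -5 + (6664 - 1*(-124)) = -5 + (6664 + 124) = -5 + 6788 = 6783)
-u = -1*6783 = -6783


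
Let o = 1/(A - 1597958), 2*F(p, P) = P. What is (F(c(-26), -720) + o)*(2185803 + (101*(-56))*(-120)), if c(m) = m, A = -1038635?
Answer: -2718929267314563/2636593 ≈ -1.0312e+9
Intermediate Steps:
F(p, P) = P/2
o = -1/2636593 (o = 1/(-1038635 - 1597958) = 1/(-2636593) = -1/2636593 ≈ -3.7928e-7)
(F(c(-26), -720) + o)*(2185803 + (101*(-56))*(-120)) = ((½)*(-720) - 1/2636593)*(2185803 + (101*(-56))*(-120)) = (-360 - 1/2636593)*(2185803 - 5656*(-120)) = -949173481*(2185803 + 678720)/2636593 = -949173481/2636593*2864523 = -2718929267314563/2636593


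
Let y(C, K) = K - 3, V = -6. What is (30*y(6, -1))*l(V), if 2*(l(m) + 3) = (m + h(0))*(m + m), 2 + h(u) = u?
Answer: -5400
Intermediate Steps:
h(u) = -2 + u
l(m) = -3 + m*(-2 + m) (l(m) = -3 + ((m + (-2 + 0))*(m + m))/2 = -3 + ((m - 2)*(2*m))/2 = -3 + ((-2 + m)*(2*m))/2 = -3 + (2*m*(-2 + m))/2 = -3 + m*(-2 + m))
y(C, K) = -3 + K
(30*y(6, -1))*l(V) = (30*(-3 - 1))*(-3 + (-6)² - 2*(-6)) = (30*(-4))*(-3 + 36 + 12) = -120*45 = -5400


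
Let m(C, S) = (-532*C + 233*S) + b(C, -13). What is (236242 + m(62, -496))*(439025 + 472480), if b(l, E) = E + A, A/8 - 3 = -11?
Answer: 79859687565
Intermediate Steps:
A = -64 (A = 24 + 8*(-11) = 24 - 88 = -64)
b(l, E) = -64 + E (b(l, E) = E - 64 = -64 + E)
m(C, S) = -77 - 532*C + 233*S (m(C, S) = (-532*C + 233*S) + (-64 - 13) = (-532*C + 233*S) - 77 = -77 - 532*C + 233*S)
(236242 + m(62, -496))*(439025 + 472480) = (236242 + (-77 - 532*62 + 233*(-496)))*(439025 + 472480) = (236242 + (-77 - 32984 - 115568))*911505 = (236242 - 148629)*911505 = 87613*911505 = 79859687565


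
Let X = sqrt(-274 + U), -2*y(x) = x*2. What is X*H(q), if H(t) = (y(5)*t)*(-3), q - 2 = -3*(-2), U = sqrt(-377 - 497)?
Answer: 120*sqrt(-274 + I*sqrt(874)) ≈ 107.0 + 1989.2*I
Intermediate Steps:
y(x) = -x (y(x) = -x*2/2 = -x)
U = I*sqrt(874) (U = sqrt(-874) = I*sqrt(874) ≈ 29.563*I)
q = 8 (q = 2 - 3*(-2) = 2 + 6 = 8)
H(t) = 15*t (H(t) = ((-1*5)*t)*(-3) = -5*t*(-3) = 15*t)
X = sqrt(-274 + I*sqrt(874)) ≈ 0.8917 + 16.577*I
X*H(q) = sqrt(-274 + I*sqrt(874))*(15*8) = sqrt(-274 + I*sqrt(874))*120 = 120*sqrt(-274 + I*sqrt(874))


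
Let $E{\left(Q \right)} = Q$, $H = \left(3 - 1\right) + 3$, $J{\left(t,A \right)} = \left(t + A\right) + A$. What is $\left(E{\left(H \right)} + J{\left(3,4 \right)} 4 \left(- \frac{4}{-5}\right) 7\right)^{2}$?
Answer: $\frac{1580049}{25} \approx 63202.0$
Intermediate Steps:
$J{\left(t,A \right)} = t + 2 A$ ($J{\left(t,A \right)} = \left(A + t\right) + A = t + 2 A$)
$H = 5$ ($H = 2 + 3 = 5$)
$\left(E{\left(H \right)} + J{\left(3,4 \right)} 4 \left(- \frac{4}{-5}\right) 7\right)^{2} = \left(5 + \left(3 + 2 \cdot 4\right) 4 \left(- \frac{4}{-5}\right) 7\right)^{2} = \left(5 + \left(3 + 8\right) 4 \left(\left(-4\right) \left(- \frac{1}{5}\right)\right) 7\right)^{2} = \left(5 + 11 \cdot 4 \cdot \frac{4}{5} \cdot 7\right)^{2} = \left(5 + 44 \cdot \frac{4}{5} \cdot 7\right)^{2} = \left(5 + \frac{176}{5} \cdot 7\right)^{2} = \left(5 + \frac{1232}{5}\right)^{2} = \left(\frac{1257}{5}\right)^{2} = \frac{1580049}{25}$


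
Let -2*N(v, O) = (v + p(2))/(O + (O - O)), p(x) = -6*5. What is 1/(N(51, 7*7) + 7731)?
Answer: 14/108231 ≈ 0.00012935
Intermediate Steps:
p(x) = -30
N(v, O) = -(-30 + v)/(2*O) (N(v, O) = -(v - 30)/(2*(O + (O - O))) = -(-30 + v)/(2*(O + 0)) = -(-30 + v)/(2*O))
1/(N(51, 7*7) + 7731) = 1/((30 - 1*51)/(2*((7*7))) + 7731) = 1/((½)*(30 - 51)/49 + 7731) = 1/((½)*(1/49)*(-21) + 7731) = 1/(-3/14 + 7731) = 1/(108231/14) = 14/108231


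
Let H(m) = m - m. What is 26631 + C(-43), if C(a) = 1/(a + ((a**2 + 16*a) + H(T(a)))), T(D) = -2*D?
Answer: 29773459/1118 ≈ 26631.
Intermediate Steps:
H(m) = 0
C(a) = 1/(a**2 + 17*a) (C(a) = 1/(a + ((a**2 + 16*a) + 0)) = 1/(a + (a**2 + 16*a)) = 1/(a**2 + 17*a))
26631 + C(-43) = 26631 + 1/((-43)*(17 - 43)) = 26631 - 1/43/(-26) = 26631 - 1/43*(-1/26) = 26631 + 1/1118 = 29773459/1118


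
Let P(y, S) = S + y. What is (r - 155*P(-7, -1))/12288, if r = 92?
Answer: 111/1024 ≈ 0.10840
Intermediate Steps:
(r - 155*P(-7, -1))/12288 = (92 - 155*(-1 - 7))/12288 = (92 - 155*(-8))*(1/12288) = (92 + 1240)*(1/12288) = 1332*(1/12288) = 111/1024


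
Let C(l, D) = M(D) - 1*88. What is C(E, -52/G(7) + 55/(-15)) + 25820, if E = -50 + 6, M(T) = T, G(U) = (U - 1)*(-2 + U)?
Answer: 128633/5 ≈ 25727.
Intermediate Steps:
G(U) = (-1 + U)*(-2 + U)
E = -44
C(l, D) = -88 + D (C(l, D) = D - 1*88 = D - 88 = -88 + D)
C(E, -52/G(7) + 55/(-15)) + 25820 = (-88 + (-52/(2 + 7² - 3*7) + 55/(-15))) + 25820 = (-88 + (-52/(2 + 49 - 21) + 55*(-1/15))) + 25820 = (-88 + (-52/30 - 11/3)) + 25820 = (-88 + (-52*1/30 - 11/3)) + 25820 = (-88 + (-26/15 - 11/3)) + 25820 = (-88 - 27/5) + 25820 = -467/5 + 25820 = 128633/5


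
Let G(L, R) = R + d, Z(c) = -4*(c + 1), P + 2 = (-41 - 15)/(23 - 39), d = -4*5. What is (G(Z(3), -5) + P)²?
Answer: 2209/4 ≈ 552.25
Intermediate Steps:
d = -20
P = 3/2 (P = -2 + (-41 - 15)/(23 - 39) = -2 - 56/(-16) = -2 - 56*(-1/16) = -2 + 7/2 = 3/2 ≈ 1.5000)
Z(c) = -4 - 4*c (Z(c) = -4*(1 + c) = -4 - 4*c)
G(L, R) = -20 + R (G(L, R) = R - 20 = -20 + R)
(G(Z(3), -5) + P)² = ((-20 - 5) + 3/2)² = (-25 + 3/2)² = (-47/2)² = 2209/4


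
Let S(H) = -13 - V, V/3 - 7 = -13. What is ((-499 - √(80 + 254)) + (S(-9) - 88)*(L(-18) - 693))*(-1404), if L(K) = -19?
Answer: -82270188 + 1404*√334 ≈ -8.2244e+7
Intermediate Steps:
V = -18 (V = 21 + 3*(-13) = 21 - 39 = -18)
S(H) = 5 (S(H) = -13 - 1*(-18) = -13 + 18 = 5)
((-499 - √(80 + 254)) + (S(-9) - 88)*(L(-18) - 693))*(-1404) = ((-499 - √(80 + 254)) + (5 - 88)*(-19 - 693))*(-1404) = ((-499 - √334) - 83*(-712))*(-1404) = ((-499 - √334) + 59096)*(-1404) = (58597 - √334)*(-1404) = -82270188 + 1404*√334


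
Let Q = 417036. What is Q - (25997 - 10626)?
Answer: 401665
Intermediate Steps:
Q - (25997 - 10626) = 417036 - (25997 - 10626) = 417036 - 1*15371 = 417036 - 15371 = 401665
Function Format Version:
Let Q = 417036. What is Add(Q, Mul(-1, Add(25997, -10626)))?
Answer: 401665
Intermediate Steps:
Add(Q, Mul(-1, Add(25997, -10626))) = Add(417036, Mul(-1, Add(25997, -10626))) = Add(417036, Mul(-1, 15371)) = Add(417036, -15371) = 401665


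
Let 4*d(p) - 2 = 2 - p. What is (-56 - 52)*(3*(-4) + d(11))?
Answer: 1485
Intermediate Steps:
d(p) = 1 - p/4 (d(p) = 1/2 + (2 - p)/4 = 1/2 + (1/2 - p/4) = 1 - p/4)
(-56 - 52)*(3*(-4) + d(11)) = (-56 - 52)*(3*(-4) + (1 - 1/4*11)) = -108*(-12 + (1 - 11/4)) = -108*(-12 - 7/4) = -108*(-55/4) = 1485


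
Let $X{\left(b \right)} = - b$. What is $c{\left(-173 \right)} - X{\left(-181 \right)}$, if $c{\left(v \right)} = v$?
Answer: $-354$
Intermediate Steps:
$c{\left(-173 \right)} - X{\left(-181 \right)} = -173 - \left(-1\right) \left(-181\right) = -173 - 181 = -354$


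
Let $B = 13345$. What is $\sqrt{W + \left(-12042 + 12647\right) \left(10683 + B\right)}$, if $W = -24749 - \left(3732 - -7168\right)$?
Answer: $\sqrt{14501291} \approx 3808.1$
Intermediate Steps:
$W = -35649$ ($W = -24749 - \left(3732 + 7168\right) = -24749 - 10900 = -35649$)
$\sqrt{W + \left(-12042 + 12647\right) \left(10683 + B\right)} = \sqrt{-35649 + \left(-12042 + 12647\right) \left(10683 + 13345\right)} = \sqrt{-35649 + 605 \cdot 24028} = \sqrt{-35649 + 14536940} = \sqrt{14501291}$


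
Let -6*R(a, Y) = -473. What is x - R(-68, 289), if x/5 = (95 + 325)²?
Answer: 5291527/6 ≈ 8.8192e+5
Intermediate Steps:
x = 882000 (x = 5*(95 + 325)² = 5*420² = 5*176400 = 882000)
R(a, Y) = 473/6 (R(a, Y) = -⅙*(-473) = 473/6)
x - R(-68, 289) = 882000 - 1*473/6 = 882000 - 473/6 = 5291527/6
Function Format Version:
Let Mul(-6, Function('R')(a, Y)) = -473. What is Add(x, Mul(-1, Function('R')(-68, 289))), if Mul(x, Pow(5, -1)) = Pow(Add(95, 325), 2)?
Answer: Rational(5291527, 6) ≈ 8.8192e+5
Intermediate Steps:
x = 882000 (x = Mul(5, Pow(Add(95, 325), 2)) = Mul(5, Pow(420, 2)) = Mul(5, 176400) = 882000)
Function('R')(a, Y) = Rational(473, 6) (Function('R')(a, Y) = Mul(Rational(-1, 6), -473) = Rational(473, 6))
Add(x, Mul(-1, Function('R')(-68, 289))) = Add(882000, Mul(-1, Rational(473, 6))) = Add(882000, Rational(-473, 6)) = Rational(5291527, 6)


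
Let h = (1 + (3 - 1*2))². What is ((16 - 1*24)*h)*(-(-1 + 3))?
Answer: 64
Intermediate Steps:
h = 4 (h = (1 + (3 - 2))² = (1 + 1)² = 2² = 4)
((16 - 1*24)*h)*(-(-1 + 3)) = ((16 - 1*24)*4)*(-(-1 + 3)) = ((16 - 24)*4)*(-2) = (-8*4)*(-1*2) = -32*(-2) = 64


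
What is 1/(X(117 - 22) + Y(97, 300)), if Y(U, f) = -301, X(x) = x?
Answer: -1/206 ≈ -0.0048544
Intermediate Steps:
1/(X(117 - 22) + Y(97, 300)) = 1/((117 - 22) - 301) = 1/(95 - 301) = 1/(-206) = -1/206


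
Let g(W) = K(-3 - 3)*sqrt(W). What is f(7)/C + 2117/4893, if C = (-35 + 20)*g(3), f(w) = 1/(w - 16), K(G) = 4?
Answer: 2117/4893 + sqrt(3)/1620 ≈ 0.43373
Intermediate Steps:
f(w) = 1/(-16 + w)
g(W) = 4*sqrt(W)
C = -60*sqrt(3) (C = (-35 + 20)*(4*sqrt(3)) = -60*sqrt(3) ≈ -103.92)
f(7)/C + 2117/4893 = 1/((-16 + 7)*((-60*sqrt(3)))) + 2117/4893 = (-sqrt(3)/180)/(-9) + 2117*(1/4893) = -(-1)*sqrt(3)/1620 + 2117/4893 = sqrt(3)/1620 + 2117/4893 = 2117/4893 + sqrt(3)/1620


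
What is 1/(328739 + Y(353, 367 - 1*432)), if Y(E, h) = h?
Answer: 1/328674 ≈ 3.0425e-6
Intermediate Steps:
1/(328739 + Y(353, 367 - 1*432)) = 1/(328739 + (367 - 1*432)) = 1/(328739 + (367 - 432)) = 1/(328739 - 65) = 1/328674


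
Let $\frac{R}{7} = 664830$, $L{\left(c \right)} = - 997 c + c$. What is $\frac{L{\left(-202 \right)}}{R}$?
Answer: $\frac{404}{9345} \approx 0.043232$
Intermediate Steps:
$L{\left(c \right)} = - 996 c$
$R = 4653810$ ($R = 7 \cdot 664830 = 4653810$)
$\frac{L{\left(-202 \right)}}{R} = \frac{\left(-996\right) \left(-202\right)}{4653810} = 201192 \cdot \frac{1}{4653810} = \frac{404}{9345}$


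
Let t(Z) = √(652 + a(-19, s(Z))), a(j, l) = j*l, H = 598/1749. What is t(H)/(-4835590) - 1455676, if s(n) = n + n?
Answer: -1455676 - √488681094/4228723455 ≈ -1.4557e+6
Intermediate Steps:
H = 598/1749 (H = 598*(1/1749) = 598/1749 ≈ 0.34191)
s(n) = 2*n
t(Z) = √(652 - 38*Z)
t(H)/(-4835590) - 1455676 = √(652 - 38*598/1749)/(-4835590) - 1455676 = √(652 - 22724/1749)*(-1/4835590) - 1455676 = √(1117624/1749)*(-1/4835590) - 1455676 = (2*√488681094/1749)*(-1/4835590) - 1455676 = -√488681094/4228723455 - 1455676 = -1455676 - √488681094/4228723455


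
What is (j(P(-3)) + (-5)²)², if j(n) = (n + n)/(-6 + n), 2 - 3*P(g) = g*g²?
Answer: 110889/121 ≈ 916.44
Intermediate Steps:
P(g) = ⅔ - g³/3 (P(g) = ⅔ - g*g²/3 = ⅔ - g³/3)
j(n) = 2*n/(-6 + n) (j(n) = (2*n)/(-6 + n) = 2*n/(-6 + n))
(j(P(-3)) + (-5)²)² = (2*(⅔ - ⅓*(-3)³)/(-6 + (⅔ - ⅓*(-3)³)) + (-5)²)² = (2*(⅔ - ⅓*(-27))/(-6 + (⅔ - ⅓*(-27))) + 25)² = (2*(⅔ + 9)/(-6 + (⅔ + 9)) + 25)² = (2*(29/3)/(-6 + 29/3) + 25)² = (2*(29/3)/(11/3) + 25)² = (2*(29/3)*(3/11) + 25)² = (58/11 + 25)² = (333/11)² = 110889/121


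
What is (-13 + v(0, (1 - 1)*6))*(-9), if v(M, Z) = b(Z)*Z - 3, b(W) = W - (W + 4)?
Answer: 144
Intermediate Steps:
b(W) = -4 (b(W) = W - (4 + W) = W + (-4 - W) = -4)
v(M, Z) = -3 - 4*Z (v(M, Z) = -4*Z - 3 = -3 - 4*Z)
(-13 + v(0, (1 - 1)*6))*(-9) = (-13 + (-3 - 4*(1 - 1)*6))*(-9) = (-13 + (-3 - 0*6))*(-9) = (-13 + (-3 - 4*0))*(-9) = (-13 + (-3 + 0))*(-9) = (-13 - 3)*(-9) = -16*(-9) = 144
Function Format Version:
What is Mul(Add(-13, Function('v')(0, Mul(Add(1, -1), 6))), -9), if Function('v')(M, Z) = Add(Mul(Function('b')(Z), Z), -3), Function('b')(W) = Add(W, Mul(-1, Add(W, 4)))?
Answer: 144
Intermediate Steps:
Function('b')(W) = -4 (Function('b')(W) = Add(W, Mul(-1, Add(4, W))) = Add(W, Add(-4, Mul(-1, W))) = -4)
Function('v')(M, Z) = Add(-3, Mul(-4, Z)) (Function('v')(M, Z) = Add(Mul(-4, Z), -3) = Add(-3, Mul(-4, Z)))
Mul(Add(-13, Function('v')(0, Mul(Add(1, -1), 6))), -9) = Mul(Add(-13, Add(-3, Mul(-4, Mul(Add(1, -1), 6)))), -9) = Mul(Add(-13, Add(-3, Mul(-4, Mul(0, 6)))), -9) = Mul(Add(-13, Add(-3, Mul(-4, 0))), -9) = Mul(Add(-13, Add(-3, 0)), -9) = Mul(Add(-13, -3), -9) = Mul(-16, -9) = 144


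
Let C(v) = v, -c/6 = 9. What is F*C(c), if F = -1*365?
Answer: 19710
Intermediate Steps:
c = -54 (c = -6*9 = -54)
F = -365
F*C(c) = -365*(-54) = 19710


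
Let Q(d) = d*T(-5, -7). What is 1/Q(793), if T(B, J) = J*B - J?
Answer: 1/33306 ≈ 3.0025e-5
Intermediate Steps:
T(B, J) = -J + B*J (T(B, J) = B*J - J = -J + B*J)
Q(d) = 42*d (Q(d) = d*(-7*(-1 - 5)) = d*(-7*(-6)) = d*42 = 42*d)
1/Q(793) = 1/(42*793) = 1/33306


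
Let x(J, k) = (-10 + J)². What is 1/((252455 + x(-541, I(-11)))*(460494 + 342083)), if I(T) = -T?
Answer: 1/446277756312 ≈ 2.2408e-12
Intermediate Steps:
1/((252455 + x(-541, I(-11)))*(460494 + 342083)) = 1/((252455 + (-10 - 541)²)*(460494 + 342083)) = 1/((252455 + (-551)²)*802577) = 1/((252455 + 303601)*802577) = 1/(556056*802577) = 1/446277756312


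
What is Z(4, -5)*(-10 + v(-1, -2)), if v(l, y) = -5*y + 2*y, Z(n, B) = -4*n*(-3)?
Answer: -192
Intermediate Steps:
Z(n, B) = 12*n
v(l, y) = -3*y
Z(4, -5)*(-10 + v(-1, -2)) = (12*4)*(-10 - 3*(-2)) = 48*(-10 + 6) = 48*(-4) = -192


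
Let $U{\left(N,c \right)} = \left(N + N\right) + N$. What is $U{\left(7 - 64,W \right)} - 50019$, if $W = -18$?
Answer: $-50190$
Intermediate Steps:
$U{\left(N,c \right)} = 3 N$ ($U{\left(N,c \right)} = 2 N + N = 3 N$)
$U{\left(7 - 64,W \right)} - 50019 = 3 \left(7 - 64\right) - 50019 = 3 \left(-57\right) - 50019 = -171 - 50019 = -50190$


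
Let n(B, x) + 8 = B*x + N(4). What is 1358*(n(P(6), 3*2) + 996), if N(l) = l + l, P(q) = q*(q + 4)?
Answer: 1841448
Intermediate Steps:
P(q) = q*(4 + q)
N(l) = 2*l
n(B, x) = B*x (n(B, x) = -8 + (B*x + 2*4) = -8 + (B*x + 8) = -8 + (8 + B*x) = B*x)
1358*(n(P(6), 3*2) + 996) = 1358*((6*(4 + 6))*(3*2) + 996) = 1358*((6*10)*6 + 996) = 1358*(60*6 + 996) = 1358*(360 + 996) = 1358*1356 = 1841448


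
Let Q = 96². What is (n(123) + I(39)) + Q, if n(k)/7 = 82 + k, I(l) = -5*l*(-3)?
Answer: 11236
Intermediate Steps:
I(l) = 15*l
n(k) = 574 + 7*k (n(k) = 7*(82 + k) = 574 + 7*k)
Q = 9216
(n(123) + I(39)) + Q = ((574 + 7*123) + 15*39) + 9216 = ((574 + 861) + 585) + 9216 = (1435 + 585) + 9216 = 2020 + 9216 = 11236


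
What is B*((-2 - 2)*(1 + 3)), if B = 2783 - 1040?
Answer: -27888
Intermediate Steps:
B = 1743
B*((-2 - 2)*(1 + 3)) = 1743*((-2 - 2)*(1 + 3)) = 1743*(-4*4) = 1743*(-16) = -27888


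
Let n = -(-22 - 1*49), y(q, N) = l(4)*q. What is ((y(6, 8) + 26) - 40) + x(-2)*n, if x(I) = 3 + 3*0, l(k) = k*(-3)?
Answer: 127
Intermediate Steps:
l(k) = -3*k
y(q, N) = -12*q (y(q, N) = (-3*4)*q = -12*q)
x(I) = 3 (x(I) = 3 + 0 = 3)
n = 71 (n = -(-22 - 49) = -1*(-71) = 71)
((y(6, 8) + 26) - 40) + x(-2)*n = ((-12*6 + 26) - 40) + 3*71 = ((-72 + 26) - 40) + 213 = (-46 - 40) + 213 = -86 + 213 = 127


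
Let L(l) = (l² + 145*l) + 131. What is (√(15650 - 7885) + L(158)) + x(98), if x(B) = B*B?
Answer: 57609 + √7765 ≈ 57697.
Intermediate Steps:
x(B) = B²
L(l) = 131 + l² + 145*l
(√(15650 - 7885) + L(158)) + x(98) = (√(15650 - 7885) + (131 + 158² + 145*158)) + 98² = (√7765 + (131 + 24964 + 22910)) + 9604 = (√7765 + 48005) + 9604 = (48005 + √7765) + 9604 = 57609 + √7765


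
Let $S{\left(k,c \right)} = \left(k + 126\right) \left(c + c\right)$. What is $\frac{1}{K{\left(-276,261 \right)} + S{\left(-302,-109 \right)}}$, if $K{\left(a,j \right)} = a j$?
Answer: $- \frac{1}{33668} \approx -2.9702 \cdot 10^{-5}$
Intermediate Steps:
$S{\left(k,c \right)} = 2 c \left(126 + k\right)$ ($S{\left(k,c \right)} = \left(126 + k\right) 2 c = 2 c \left(126 + k\right)$)
$\frac{1}{K{\left(-276,261 \right)} + S{\left(-302,-109 \right)}} = \frac{1}{\left(-276\right) 261 + 2 \left(-109\right) \left(126 - 302\right)} = \frac{1}{-72036 + 2 \left(-109\right) \left(-176\right)} = \frac{1}{-72036 + 38368} = \frac{1}{-33668} = - \frac{1}{33668}$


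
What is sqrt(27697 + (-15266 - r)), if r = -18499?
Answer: sqrt(30930) ≈ 175.87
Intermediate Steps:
sqrt(27697 + (-15266 - r)) = sqrt(27697 + (-15266 - 1*(-18499))) = sqrt(27697 + (-15266 + 18499)) = sqrt(27697 + 3233) = sqrt(30930)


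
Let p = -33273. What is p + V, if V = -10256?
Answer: -43529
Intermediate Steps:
p + V = -33273 - 10256 = -43529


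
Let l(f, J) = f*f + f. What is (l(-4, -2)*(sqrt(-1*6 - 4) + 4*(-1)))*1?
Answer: -48 + 12*I*sqrt(10) ≈ -48.0 + 37.947*I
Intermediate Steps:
l(f, J) = f + f**2 (l(f, J) = f**2 + f = f + f**2)
(l(-4, -2)*(sqrt(-1*6 - 4) + 4*(-1)))*1 = ((-4*(1 - 4))*(sqrt(-1*6 - 4) + 4*(-1)))*1 = ((-4*(-3))*(sqrt(-6 - 4) - 4))*1 = (12*(sqrt(-10) - 4))*1 = (12*(I*sqrt(10) - 4))*1 = (12*(-4 + I*sqrt(10)))*1 = (-48 + 12*I*sqrt(10))*1 = -48 + 12*I*sqrt(10)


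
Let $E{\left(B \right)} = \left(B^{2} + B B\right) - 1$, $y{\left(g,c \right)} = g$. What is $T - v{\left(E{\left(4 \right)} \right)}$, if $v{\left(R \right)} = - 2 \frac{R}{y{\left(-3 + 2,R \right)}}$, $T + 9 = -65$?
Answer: $-136$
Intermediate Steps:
$T = -74$ ($T = -9 - 65 = -74$)
$E{\left(B \right)} = -1 + 2 B^{2}$ ($E{\left(B \right)} = \left(B^{2} + B^{2}\right) - 1 = 2 B^{2} - 1 = -1 + 2 B^{2}$)
$v{\left(R \right)} = 2 R$ ($v{\left(R \right)} = - 2 \frac{R}{-3 + 2} = - 2 \frac{R}{-1} = - 2 R \left(-1\right) = - 2 \left(- R\right) = 2 R$)
$T - v{\left(E{\left(4 \right)} \right)} = -74 - 2 \left(-1 + 2 \cdot 4^{2}\right) = -74 - 2 \left(-1 + 2 \cdot 16\right) = -74 - 2 \left(-1 + 32\right) = -74 - 2 \cdot 31 = -74 - 62 = -136$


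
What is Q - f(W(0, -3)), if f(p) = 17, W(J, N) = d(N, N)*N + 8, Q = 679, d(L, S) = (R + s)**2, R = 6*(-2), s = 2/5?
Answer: 662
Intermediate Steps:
s = 2/5 (s = 2*(1/5) = 2/5 ≈ 0.40000)
R = -12
d(L, S) = 3364/25 (d(L, S) = (-12 + 2/5)**2 = (-58/5)**2 = 3364/25)
W(J, N) = 8 + 3364*N/25 (W(J, N) = 3364*N/25 + 8 = 8 + 3364*N/25)
Q - f(W(0, -3)) = 679 - 1*17 = 679 - 17 = 662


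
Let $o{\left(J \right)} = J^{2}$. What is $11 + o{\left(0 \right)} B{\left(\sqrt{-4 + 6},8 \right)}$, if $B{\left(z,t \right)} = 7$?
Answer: $11$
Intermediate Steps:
$11 + o{\left(0 \right)} B{\left(\sqrt{-4 + 6},8 \right)} = 11 + 0^{2} \cdot 7 = 11 + 0 \cdot 7 = 11 + 0 = 11$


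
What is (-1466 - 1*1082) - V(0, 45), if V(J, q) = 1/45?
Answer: -114661/45 ≈ -2548.0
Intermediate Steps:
V(J, q) = 1/45
(-1466 - 1*1082) - V(0, 45) = (-1466 - 1*1082) - 1*1/45 = (-1466 - 1082) - 1/45 = -2548 - 1/45 = -114661/45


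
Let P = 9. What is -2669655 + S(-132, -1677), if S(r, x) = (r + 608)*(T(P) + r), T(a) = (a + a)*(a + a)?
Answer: -2578263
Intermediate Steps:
T(a) = 4*a² (T(a) = (2*a)*(2*a) = 4*a²)
S(r, x) = (324 + r)*(608 + r) (S(r, x) = (r + 608)*(4*9² + r) = (608 + r)*(4*81 + r) = (608 + r)*(324 + r) = (324 + r)*(608 + r))
-2669655 + S(-132, -1677) = -2669655 + (196992 + (-132)² + 932*(-132)) = -2669655 + (196992 + 17424 - 123024) = -2669655 + 91392 = -2578263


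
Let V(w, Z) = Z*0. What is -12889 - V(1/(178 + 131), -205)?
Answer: -12889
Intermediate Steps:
V(w, Z) = 0
-12889 - V(1/(178 + 131), -205) = -12889 - 1*0 = -12889 + 0 = -12889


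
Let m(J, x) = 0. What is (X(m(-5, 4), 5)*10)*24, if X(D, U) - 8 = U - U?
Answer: 1920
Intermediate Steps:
X(D, U) = 8 (X(D, U) = 8 + (U - U) = 8 + 0 = 8)
(X(m(-5, 4), 5)*10)*24 = (8*10)*24 = 80*24 = 1920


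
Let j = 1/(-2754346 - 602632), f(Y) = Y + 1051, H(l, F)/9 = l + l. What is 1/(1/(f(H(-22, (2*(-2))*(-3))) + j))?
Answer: 2198820589/3356978 ≈ 655.00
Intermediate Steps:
H(l, F) = 18*l (H(l, F) = 9*(l + l) = 9*(2*l) = 18*l)
f(Y) = 1051 + Y
j = -1/3356978 (j = 1/(-3356978) = -1/3356978 ≈ -2.9789e-7)
1/(1/(f(H(-22, (2*(-2))*(-3))) + j)) = 1/(1/((1051 + 18*(-22)) - 1/3356978)) = 1/(1/((1051 - 396) - 1/3356978)) = 1/(1/(655 - 1/3356978)) = 1/(1/(2198820589/3356978)) = 1/(3356978/2198820589) = 2198820589/3356978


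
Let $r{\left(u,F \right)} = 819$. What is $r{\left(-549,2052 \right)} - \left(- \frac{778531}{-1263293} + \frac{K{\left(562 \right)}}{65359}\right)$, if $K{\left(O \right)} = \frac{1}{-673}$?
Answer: $\frac{45475924719229945}{55567972716851} \approx 818.38$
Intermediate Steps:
$K{\left(O \right)} = - \frac{1}{673}$
$r{\left(-549,2052 \right)} - \left(- \frac{778531}{-1263293} + \frac{K{\left(562 \right)}}{65359}\right) = 819 - \left(- \frac{778531}{-1263293} - \frac{1}{673 \cdot 65359}\right) = 819 - \left(\left(-778531\right) \left(- \frac{1}{1263293}\right) - \frac{1}{43986607}\right) = 819 - \left(\frac{778531}{1263293} - \frac{1}{43986607}\right) = 819 - \frac{34244935871024}{55567972716851} = \frac{45475924719229945}{55567972716851}$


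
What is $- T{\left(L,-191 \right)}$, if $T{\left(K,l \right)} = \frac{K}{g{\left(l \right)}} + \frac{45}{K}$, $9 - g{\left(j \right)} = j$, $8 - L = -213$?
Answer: $- \frac{57841}{44200} \approx -1.3086$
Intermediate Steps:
$L = 221$ ($L = 8 - -213 = 8 + 213 = 221$)
$g{\left(j \right)} = 9 - j$
$T{\left(K,l \right)} = \frac{45}{K} + \frac{K}{9 - l}$ ($T{\left(K,l \right)} = \frac{K}{9 - l} + \frac{45}{K} = \frac{45}{K} + \frac{K}{9 - l}$)
$- T{\left(L,-191 \right)} = - (\frac{45}{221} - \frac{221}{-9 - 191}) = - (45 \cdot \frac{1}{221} - \frac{221}{-200}) = - (\frac{45}{221} - 221 \left(- \frac{1}{200}\right)) = - (\frac{45}{221} + \frac{221}{200}) = \left(-1\right) \frac{57841}{44200} = - \frac{57841}{44200}$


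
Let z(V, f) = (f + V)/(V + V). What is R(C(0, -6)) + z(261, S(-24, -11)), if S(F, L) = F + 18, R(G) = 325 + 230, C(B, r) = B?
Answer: 96655/174 ≈ 555.49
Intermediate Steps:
R(G) = 555
S(F, L) = 18 + F
z(V, f) = (V + f)/(2*V) (z(V, f) = (V + f)/((2*V)) = (V + f)*(1/(2*V)) = (V + f)/(2*V))
R(C(0, -6)) + z(261, S(-24, -11)) = 555 + (1/2)*(261 + (18 - 24))/261 = 555 + (1/2)*(1/261)*(261 - 6) = 555 + (1/2)*(1/261)*255 = 555 + 85/174 = 96655/174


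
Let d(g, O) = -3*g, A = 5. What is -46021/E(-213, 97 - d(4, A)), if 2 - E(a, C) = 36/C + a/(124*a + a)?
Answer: -627036125/22641 ≈ -27695.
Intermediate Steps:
E(a, C) = 249/125 - 36/C (E(a, C) = 2 - (36/C + a/(124*a + a)) = 2 - (36/C + a/((125*a))) = 2 - (36/C + a*(1/(125*a))) = 2 - (36/C + 1/125) = 2 - (1/125 + 36/C) = 2 + (-1/125 - 36/C) = 249/125 - 36/C)
-46021/E(-213, 97 - d(4, A)) = -46021/(249/125 - 36/(97 - (-3)*4)) = -46021/(249/125 - 36/(97 - 1*(-12))) = -46021/(249/125 - 36/(97 + 12)) = -46021/(249/125 - 36/109) = -46021/22641/13625 = -46021*13625/22641 = -627036125/22641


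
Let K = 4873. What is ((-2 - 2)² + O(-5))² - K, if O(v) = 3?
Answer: -4512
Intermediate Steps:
((-2 - 2)² + O(-5))² - K = ((-2 - 2)² + 3)² - 1*4873 = ((-4)² + 3)² - 4873 = (16 + 3)² - 4873 = 19² - 4873 = 361 - 4873 = -4512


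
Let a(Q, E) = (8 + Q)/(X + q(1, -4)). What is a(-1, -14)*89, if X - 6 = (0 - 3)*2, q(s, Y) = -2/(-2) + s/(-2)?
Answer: 1246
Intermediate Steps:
q(s, Y) = 1 - s/2 (q(s, Y) = -2*(-½) + s*(-½) = 1 - s/2)
X = 0 (X = 6 + (0 - 3)*2 = 6 - 3*2 = 6 - 6 = 0)
a(Q, E) = 16 + 2*Q (a(Q, E) = (8 + Q)/(0 + (1 - ½*1)) = (8 + Q)/(0 + (1 - ½)) = (8 + Q)/(0 + ½) = (8 + Q)/(½) = (8 + Q)*2 = 16 + 2*Q)
a(-1, -14)*89 = (16 + 2*(-1))*89 = (16 - 2)*89 = 14*89 = 1246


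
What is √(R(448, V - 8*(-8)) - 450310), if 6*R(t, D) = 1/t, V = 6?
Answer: I*√50838197718/336 ≈ 671.05*I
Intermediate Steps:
R(t, D) = 1/(6*t)
√(R(448, V - 8*(-8)) - 450310) = √((⅙)/448 - 450310) = √((⅙)*(1/448) - 450310) = √(1/2688 - 450310) = √(-1210433279/2688) = I*√50838197718/336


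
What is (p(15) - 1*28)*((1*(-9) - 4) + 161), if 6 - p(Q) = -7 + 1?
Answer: -2368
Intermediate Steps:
p(Q) = 12 (p(Q) = 6 - (-7 + 1) = 6 - 1*(-6) = 6 + 6 = 12)
(p(15) - 1*28)*((1*(-9) - 4) + 161) = (12 - 1*28)*((1*(-9) - 4) + 161) = (12 - 28)*((-9 - 4) + 161) = -16*(-13 + 161) = -16*148 = -2368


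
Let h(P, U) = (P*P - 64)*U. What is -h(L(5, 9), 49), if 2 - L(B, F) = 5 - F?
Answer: 1372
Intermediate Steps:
L(B, F) = -3 + F (L(B, F) = 2 - (5 - F) = 2 + (-5 + F) = -3 + F)
h(P, U) = U*(-64 + P**2) (h(P, U) = (P**2 - 64)*U = (-64 + P**2)*U = U*(-64 + P**2))
-h(L(5, 9), 49) = -49*(-64 + (-3 + 9)**2) = -49*(-64 + 6**2) = -49*(-64 + 36) = -49*(-28) = -1*(-1372) = 1372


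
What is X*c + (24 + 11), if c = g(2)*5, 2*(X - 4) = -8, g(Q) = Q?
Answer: 35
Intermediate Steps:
X = 0 (X = 4 + (½)*(-8) = 4 - 4 = 0)
c = 10 (c = 2*5 = 10)
X*c + (24 + 11) = 0*10 + (24 + 11) = 0 + 35 = 35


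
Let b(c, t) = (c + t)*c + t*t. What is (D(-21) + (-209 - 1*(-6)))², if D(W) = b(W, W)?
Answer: 1254400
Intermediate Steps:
b(c, t) = t² + c*(c + t) (b(c, t) = c*(c + t) + t² = t² + c*(c + t))
D(W) = 3*W² (D(W) = W² + W² + W*W = W² + W² + W² = 3*W²)
(D(-21) + (-209 - 1*(-6)))² = (3*(-21)² + (-209 - 1*(-6)))² = (3*441 + (-209 + 6))² = (1323 - 203)² = 1120² = 1254400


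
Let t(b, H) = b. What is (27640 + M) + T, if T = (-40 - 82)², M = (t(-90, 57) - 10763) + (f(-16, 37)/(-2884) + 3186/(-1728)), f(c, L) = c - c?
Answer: 1013413/32 ≈ 31669.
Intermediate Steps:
f(c, L) = 0
M = -347355/32 (M = (-90 - 10763) + (0/(-2884) + 3186/(-1728)) = -10853 + (0*(-1/2884) + 3186*(-1/1728)) = -10853 + (0 - 59/32) = -10853 - 59/32 = -347355/32 ≈ -10855.)
T = 14884 (T = (-122)² = 14884)
(27640 + M) + T = (27640 - 347355/32) + 14884 = 537125/32 + 14884 = 1013413/32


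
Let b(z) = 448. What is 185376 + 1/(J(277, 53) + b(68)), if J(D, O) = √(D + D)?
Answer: 18551503424/100075 - √554/200150 ≈ 1.8538e+5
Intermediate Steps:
J(D, O) = √2*√D (J(D, O) = √(2*D) = √2*√D)
185376 + 1/(J(277, 53) + b(68)) = 185376 + 1/(√2*√277 + 448) = 185376 + 1/(√554 + 448) = 185376 + 1/(448 + √554)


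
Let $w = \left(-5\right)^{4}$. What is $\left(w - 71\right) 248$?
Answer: $137392$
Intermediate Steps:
$w = 625$
$\left(w - 71\right) 248 = \left(625 - 71\right) 248 = 554 \cdot 248 = 137392$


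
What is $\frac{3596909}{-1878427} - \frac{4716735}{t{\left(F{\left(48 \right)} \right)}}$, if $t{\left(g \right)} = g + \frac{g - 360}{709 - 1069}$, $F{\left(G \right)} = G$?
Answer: $- \frac{132903272171972}{1376886991} \approx -96525.0$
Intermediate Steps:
$t{\left(g \right)} = 1 + \frac{359 g}{360}$ ($t{\left(g \right)} = g + \frac{-360 + g}{-360} = g + \left(-360 + g\right) \left(- \frac{1}{360}\right) = g - \left(-1 + \frac{g}{360}\right) = 1 + \frac{359 g}{360}$)
$\frac{3596909}{-1878427} - \frac{4716735}{t{\left(F{\left(48 \right)} \right)}} = \frac{3596909}{-1878427} - \frac{4716735}{1 + \frac{359}{360} \cdot 48} = 3596909 \left(- \frac{1}{1878427}\right) - \frac{4716735}{1 + \frac{718}{15}} = - \frac{3596909}{1878427} - \frac{4716735}{\frac{733}{15}} = - \frac{3596909}{1878427} - \frac{70751025}{733} = - \frac{132903272171972}{1376886991}$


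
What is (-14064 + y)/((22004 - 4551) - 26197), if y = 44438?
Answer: -15187/4372 ≈ -3.4737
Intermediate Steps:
(-14064 + y)/((22004 - 4551) - 26197) = (-14064 + 44438)/((22004 - 4551) - 26197) = 30374/(17453 - 26197) = 30374/(-8744) = 30374*(-1/8744) = -15187/4372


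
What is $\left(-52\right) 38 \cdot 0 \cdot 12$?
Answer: $0$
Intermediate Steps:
$\left(-52\right) 38 \cdot 0 \cdot 12 = \left(-1976\right) 0 = 0$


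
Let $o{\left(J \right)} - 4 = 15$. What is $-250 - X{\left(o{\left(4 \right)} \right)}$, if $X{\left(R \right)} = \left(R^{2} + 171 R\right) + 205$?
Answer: $-4065$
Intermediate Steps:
$o{\left(J \right)} = 19$ ($o{\left(J \right)} = 4 + 15 = 19$)
$X{\left(R \right)} = 205 + R^{2} + 171 R$
$-250 - X{\left(o{\left(4 \right)} \right)} = -250 - \left(205 + 19^{2} + 171 \cdot 19\right) = -250 - \left(205 + 361 + 3249\right) = -250 - 3815 = -4065$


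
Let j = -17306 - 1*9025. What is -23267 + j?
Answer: -49598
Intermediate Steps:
j = -26331 (j = -17306 - 9025 = -26331)
-23267 + j = -23267 - 26331 = -49598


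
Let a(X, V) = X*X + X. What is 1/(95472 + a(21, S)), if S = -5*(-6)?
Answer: 1/95934 ≈ 1.0424e-5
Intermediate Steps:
S = 30
a(X, V) = X + X² (a(X, V) = X² + X = X + X²)
1/(95472 + a(21, S)) = 1/(95472 + 21*(1 + 21)) = 1/(95472 + 21*22) = 1/(95472 + 462) = 1/95934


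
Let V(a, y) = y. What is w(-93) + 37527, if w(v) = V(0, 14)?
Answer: 37541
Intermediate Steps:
w(v) = 14
w(-93) + 37527 = 14 + 37527 = 37541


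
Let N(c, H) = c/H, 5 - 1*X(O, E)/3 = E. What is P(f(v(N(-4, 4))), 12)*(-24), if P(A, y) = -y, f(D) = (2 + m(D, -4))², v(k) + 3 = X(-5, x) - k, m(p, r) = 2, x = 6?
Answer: 288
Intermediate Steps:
X(O, E) = 15 - 3*E
v(k) = -6 - k (v(k) = -3 + ((15 - 3*6) - k) = -3 + ((15 - 18) - k) = -3 + (-3 - k) = -6 - k)
f(D) = 16 (f(D) = (2 + 2)² = 4² = 16)
P(f(v(N(-4, 4))), 12)*(-24) = -1*12*(-24) = -12*(-24) = 288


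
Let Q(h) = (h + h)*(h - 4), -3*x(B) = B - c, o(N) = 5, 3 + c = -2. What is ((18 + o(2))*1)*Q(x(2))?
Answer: 6118/9 ≈ 679.78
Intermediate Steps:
c = -5 (c = -3 - 2 = -5)
x(B) = -5/3 - B/3 (x(B) = -(B - 1*(-5))/3 = -(B + 5)/3 = -(5 + B)/3 = -5/3 - B/3)
Q(h) = 2*h*(-4 + h) (Q(h) = (2*h)*(-4 + h) = 2*h*(-4 + h))
((18 + o(2))*1)*Q(x(2)) = ((18 + 5)*1)*(2*(-5/3 - ⅓*2)*(-4 + (-5/3 - ⅓*2))) = (23*1)*(2*(-5/3 - ⅔)*(-4 + (-5/3 - ⅔))) = 23*(2*(-7/3)*(-4 - 7/3)) = 23*(2*(-7/3)*(-19/3)) = 23*(266/9) = 6118/9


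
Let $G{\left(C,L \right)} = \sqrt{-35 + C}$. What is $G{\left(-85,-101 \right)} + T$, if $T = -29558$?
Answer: $-29558 + 2 i \sqrt{30} \approx -29558.0 + 10.954 i$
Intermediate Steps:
$G{\left(-85,-101 \right)} + T = \sqrt{-35 - 85} - 29558 = \sqrt{-120} - 29558 = 2 i \sqrt{30} - 29558 = -29558 + 2 i \sqrt{30}$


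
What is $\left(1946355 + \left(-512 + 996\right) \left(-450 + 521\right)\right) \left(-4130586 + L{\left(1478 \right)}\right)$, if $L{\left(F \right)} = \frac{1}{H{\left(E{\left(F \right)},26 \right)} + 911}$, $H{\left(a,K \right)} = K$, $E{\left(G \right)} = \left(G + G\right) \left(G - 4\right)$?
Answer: $- \frac{7666093768559239}{937} \approx -8.1815 \cdot 10^{12}$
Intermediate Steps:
$E{\left(G \right)} = 2 G \left(-4 + G\right)$
$L{\left(F \right)} = \frac{1}{937}$ ($L{\left(F \right)} = \frac{1}{26 + 911} = \frac{1}{937}$)
$\left(1946355 + \left(-512 + 996\right) \left(-450 + 521\right)\right) \left(-4130586 + L{\left(1478 \right)}\right) = \left(1946355 + \left(-512 + 996\right) \left(-450 + 521\right)\right) \left(-4130586 + \frac{1}{937}\right) = \left(1946355 + 484 \cdot 71\right) \left(- \frac{3870359081}{937}\right) = \left(1946355 + 34364\right) \left(- \frac{3870359081}{937}\right) = 1980719 \left(- \frac{3870359081}{937}\right) = - \frac{7666093768559239}{937}$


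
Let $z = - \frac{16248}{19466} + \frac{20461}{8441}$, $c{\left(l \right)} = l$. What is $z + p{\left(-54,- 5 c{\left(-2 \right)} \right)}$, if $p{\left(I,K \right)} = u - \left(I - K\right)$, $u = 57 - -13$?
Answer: $\frac{11139510131}{82156253} \approx 135.59$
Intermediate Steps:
$z = \frac{130572229}{82156253}$ ($z = \left(-16248\right) \frac{1}{19466} + 20461 \cdot \frac{1}{8441} = - \frac{8124}{9733} + \frac{20461}{8441} = \frac{130572229}{82156253} \approx 1.5893$)
$u = 70$ ($u = 57 + 13 = 70$)
$p{\left(I,K \right)} = 70 + K - I$ ($p{\left(I,K \right)} = 70 - \left(I - K\right) = 70 + K - I$)
$z + p{\left(-54,- 5 c{\left(-2 \right)} \right)} = \frac{130572229}{82156253} - -134 = \frac{130572229}{82156253} + \left(70 + 10 + 54\right) = \frac{130572229}{82156253} + 134 = \frac{11139510131}{82156253}$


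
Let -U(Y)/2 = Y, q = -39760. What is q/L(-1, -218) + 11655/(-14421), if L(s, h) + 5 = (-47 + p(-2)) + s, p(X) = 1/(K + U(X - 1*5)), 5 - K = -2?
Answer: 501166575/668173 ≈ 750.05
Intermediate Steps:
K = 7 (K = 5 - 1*(-2) = 5 + 2 = 7)
U(Y) = -2*Y
p(X) = 1/(17 - 2*X) (p(X) = 1/(7 - 2*(X - 1*5)) = 1/(7 - 2*(X - 5)) = 1/(7 - 2*(-5 + X)) = 1/(7 + (10 - 2*X)) = 1/(17 - 2*X))
L(s, h) = -1091/21 + s (L(s, h) = -5 + ((-47 - 1/(-17 + 2*(-2))) + s) = -5 + ((-47 - 1/(-17 - 4)) + s) = -5 + ((-47 - 1/(-21)) + s) = -5 + ((-47 - 1*(-1/21)) + s) = -5 + ((-47 + 1/21) + s) = -5 + (-986/21 + s) = -1091/21 + s)
q/L(-1, -218) + 11655/(-14421) = -39760/(-1091/21 - 1) + 11655/(-14421) = -39760/(-1112/21) + 11655*(-1/14421) = -39760*(-21/1112) - 3885/4807 = 104370/139 - 3885/4807 = 501166575/668173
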